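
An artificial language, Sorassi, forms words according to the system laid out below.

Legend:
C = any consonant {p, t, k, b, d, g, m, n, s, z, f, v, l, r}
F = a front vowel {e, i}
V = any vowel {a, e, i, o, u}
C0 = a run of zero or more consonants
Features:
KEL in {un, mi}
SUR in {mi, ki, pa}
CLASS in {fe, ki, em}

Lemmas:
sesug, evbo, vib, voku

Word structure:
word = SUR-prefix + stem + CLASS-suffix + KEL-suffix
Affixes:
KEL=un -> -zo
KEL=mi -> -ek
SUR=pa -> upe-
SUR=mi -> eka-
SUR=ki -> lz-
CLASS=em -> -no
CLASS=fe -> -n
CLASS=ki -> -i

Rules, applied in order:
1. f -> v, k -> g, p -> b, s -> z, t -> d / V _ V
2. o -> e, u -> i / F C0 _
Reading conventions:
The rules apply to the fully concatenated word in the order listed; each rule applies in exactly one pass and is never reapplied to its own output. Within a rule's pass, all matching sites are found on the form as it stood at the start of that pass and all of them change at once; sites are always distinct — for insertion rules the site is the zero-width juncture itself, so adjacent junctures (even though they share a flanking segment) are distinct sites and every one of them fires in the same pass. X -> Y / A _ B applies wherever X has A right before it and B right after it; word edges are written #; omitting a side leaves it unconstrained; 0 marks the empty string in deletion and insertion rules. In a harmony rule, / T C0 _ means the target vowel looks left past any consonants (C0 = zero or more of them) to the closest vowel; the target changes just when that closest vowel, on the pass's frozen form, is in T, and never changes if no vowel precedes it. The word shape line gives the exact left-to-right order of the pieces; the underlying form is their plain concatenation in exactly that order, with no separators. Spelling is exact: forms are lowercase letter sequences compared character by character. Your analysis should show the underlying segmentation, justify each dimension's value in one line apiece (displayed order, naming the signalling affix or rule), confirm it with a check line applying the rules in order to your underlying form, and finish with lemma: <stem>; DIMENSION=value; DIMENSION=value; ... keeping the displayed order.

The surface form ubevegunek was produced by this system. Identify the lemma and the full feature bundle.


underlying: upe-voku-n-ek
KEL=mi - signalled by the affix -ek
SUR=pa - signalled by the affix upe-
CLASS=fe - signalled by the affix -n
check: upevokunek -> ubevogunek -> ubevegunek
lemma: voku; KEL=mi; SUR=pa; CLASS=fe


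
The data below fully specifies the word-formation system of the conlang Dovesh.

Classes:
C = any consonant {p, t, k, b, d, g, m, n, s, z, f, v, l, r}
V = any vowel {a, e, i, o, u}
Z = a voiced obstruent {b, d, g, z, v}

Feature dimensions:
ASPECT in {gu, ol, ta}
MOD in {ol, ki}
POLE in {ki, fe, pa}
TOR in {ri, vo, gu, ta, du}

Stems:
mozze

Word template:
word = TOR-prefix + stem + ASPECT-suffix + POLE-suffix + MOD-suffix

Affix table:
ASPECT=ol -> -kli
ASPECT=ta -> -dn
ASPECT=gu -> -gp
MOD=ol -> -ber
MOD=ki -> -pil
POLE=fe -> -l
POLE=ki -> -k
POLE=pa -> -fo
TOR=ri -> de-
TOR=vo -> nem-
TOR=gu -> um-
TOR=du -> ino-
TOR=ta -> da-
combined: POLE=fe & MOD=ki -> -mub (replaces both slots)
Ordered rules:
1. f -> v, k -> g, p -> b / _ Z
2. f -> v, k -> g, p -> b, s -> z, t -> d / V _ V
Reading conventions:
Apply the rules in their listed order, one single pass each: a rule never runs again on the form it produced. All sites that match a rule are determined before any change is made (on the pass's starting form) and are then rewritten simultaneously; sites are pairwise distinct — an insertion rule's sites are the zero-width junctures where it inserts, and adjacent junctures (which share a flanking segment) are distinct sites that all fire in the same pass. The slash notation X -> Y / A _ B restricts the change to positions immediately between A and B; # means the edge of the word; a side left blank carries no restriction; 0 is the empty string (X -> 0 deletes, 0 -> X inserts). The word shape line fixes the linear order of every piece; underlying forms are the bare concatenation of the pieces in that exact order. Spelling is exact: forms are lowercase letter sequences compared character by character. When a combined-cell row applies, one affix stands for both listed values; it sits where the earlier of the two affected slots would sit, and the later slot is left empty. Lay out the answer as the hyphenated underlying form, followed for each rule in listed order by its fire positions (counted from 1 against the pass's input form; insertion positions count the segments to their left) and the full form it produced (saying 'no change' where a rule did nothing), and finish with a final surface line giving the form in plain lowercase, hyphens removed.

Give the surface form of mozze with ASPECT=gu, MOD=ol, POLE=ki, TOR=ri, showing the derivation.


underlying: de-mozze-gp-k-ber
1. f -> v, k -> g, p -> b / _ Z: fires at position(s) 10: demozzegpgber
2. f -> v, k -> g, p -> b, s -> z, t -> d / V _ V: no change
surface: demozzegpgber


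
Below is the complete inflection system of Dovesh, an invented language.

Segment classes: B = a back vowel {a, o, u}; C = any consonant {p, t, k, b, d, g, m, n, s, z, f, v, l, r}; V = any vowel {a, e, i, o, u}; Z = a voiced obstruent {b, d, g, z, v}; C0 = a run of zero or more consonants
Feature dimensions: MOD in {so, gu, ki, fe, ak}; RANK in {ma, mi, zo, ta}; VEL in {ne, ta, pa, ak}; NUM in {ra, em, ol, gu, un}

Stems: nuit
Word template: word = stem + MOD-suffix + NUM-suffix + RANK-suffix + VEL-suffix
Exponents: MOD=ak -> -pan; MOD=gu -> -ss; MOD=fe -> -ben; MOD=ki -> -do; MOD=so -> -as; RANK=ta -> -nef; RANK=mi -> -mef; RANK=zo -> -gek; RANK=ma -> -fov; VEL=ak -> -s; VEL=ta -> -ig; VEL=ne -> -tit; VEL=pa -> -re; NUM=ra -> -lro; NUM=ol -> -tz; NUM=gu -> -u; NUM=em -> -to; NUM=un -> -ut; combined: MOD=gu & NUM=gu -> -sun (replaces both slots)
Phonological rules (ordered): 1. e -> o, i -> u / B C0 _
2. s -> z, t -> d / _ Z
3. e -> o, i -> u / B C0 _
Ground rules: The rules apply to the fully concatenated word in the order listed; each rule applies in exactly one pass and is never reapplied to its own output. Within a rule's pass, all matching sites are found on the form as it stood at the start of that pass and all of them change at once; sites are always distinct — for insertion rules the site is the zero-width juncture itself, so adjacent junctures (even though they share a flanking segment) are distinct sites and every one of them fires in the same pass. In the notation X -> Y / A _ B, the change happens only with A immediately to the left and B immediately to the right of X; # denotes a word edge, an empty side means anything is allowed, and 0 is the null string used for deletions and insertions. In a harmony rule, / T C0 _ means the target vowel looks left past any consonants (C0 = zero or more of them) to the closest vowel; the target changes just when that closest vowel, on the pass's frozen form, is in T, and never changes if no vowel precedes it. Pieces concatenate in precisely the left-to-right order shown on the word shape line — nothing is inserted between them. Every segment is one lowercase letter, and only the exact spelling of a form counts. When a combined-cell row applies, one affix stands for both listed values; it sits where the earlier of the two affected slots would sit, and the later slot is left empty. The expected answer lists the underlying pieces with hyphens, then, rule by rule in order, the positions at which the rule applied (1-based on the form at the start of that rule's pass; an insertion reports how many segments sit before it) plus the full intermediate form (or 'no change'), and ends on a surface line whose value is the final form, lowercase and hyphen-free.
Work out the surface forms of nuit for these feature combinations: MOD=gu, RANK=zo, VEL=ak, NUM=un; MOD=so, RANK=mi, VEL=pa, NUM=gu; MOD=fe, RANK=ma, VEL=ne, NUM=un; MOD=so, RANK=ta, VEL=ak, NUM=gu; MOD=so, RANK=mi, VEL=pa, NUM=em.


cell MOD=gu, RANK=zo, VEL=ak, NUM=un:
underlying: nuit-ss-ut-gek-s
1. e -> o, i -> u / B C0 _: fires at position(s) 3, 10: nuutssutgoks
2. s -> z, t -> d / _ Z: fires at position(s) 8: nuutssudgoks
3. e -> o, i -> u / B C0 _: no change
surface: nuutssudgoks

cell MOD=so, RANK=mi, VEL=pa, NUM=gu:
underlying: nuit-as-u-mef-re
1. e -> o, i -> u / B C0 _: fires at position(s) 3, 9: nuutasumofre
2. s -> z, t -> d / _ Z: no change
3. e -> o, i -> u / B C0 _: fires at position(s) 12: nuutasumofro
surface: nuutasumofro

cell MOD=fe, RANK=ma, VEL=ne, NUM=un:
underlying: nuit-ben-ut-fov-tit
1. e -> o, i -> u / B C0 _: fires at position(s) 3, 14: nuutbenutfovtut
2. s -> z, t -> d / _ Z: fires at position(s) 4: nuudbenutfovtut
3. e -> o, i -> u / B C0 _: fires at position(s) 6: nuudbonutfovtut
surface: nuudbonutfovtut

cell MOD=so, RANK=ta, VEL=ak, NUM=gu:
underlying: nuit-as-u-nef-s
1. e -> o, i -> u / B C0 _: fires at position(s) 3, 9: nuutasunofs
2. s -> z, t -> d / _ Z: no change
3. e -> o, i -> u / B C0 _: no change
surface: nuutasunofs

cell MOD=so, RANK=mi, VEL=pa, NUM=em:
underlying: nuit-as-to-mef-re
1. e -> o, i -> u / B C0 _: fires at position(s) 3, 10: nuutastomofre
2. s -> z, t -> d / _ Z: no change
3. e -> o, i -> u / B C0 _: fires at position(s) 13: nuutastomofro
surface: nuutastomofro


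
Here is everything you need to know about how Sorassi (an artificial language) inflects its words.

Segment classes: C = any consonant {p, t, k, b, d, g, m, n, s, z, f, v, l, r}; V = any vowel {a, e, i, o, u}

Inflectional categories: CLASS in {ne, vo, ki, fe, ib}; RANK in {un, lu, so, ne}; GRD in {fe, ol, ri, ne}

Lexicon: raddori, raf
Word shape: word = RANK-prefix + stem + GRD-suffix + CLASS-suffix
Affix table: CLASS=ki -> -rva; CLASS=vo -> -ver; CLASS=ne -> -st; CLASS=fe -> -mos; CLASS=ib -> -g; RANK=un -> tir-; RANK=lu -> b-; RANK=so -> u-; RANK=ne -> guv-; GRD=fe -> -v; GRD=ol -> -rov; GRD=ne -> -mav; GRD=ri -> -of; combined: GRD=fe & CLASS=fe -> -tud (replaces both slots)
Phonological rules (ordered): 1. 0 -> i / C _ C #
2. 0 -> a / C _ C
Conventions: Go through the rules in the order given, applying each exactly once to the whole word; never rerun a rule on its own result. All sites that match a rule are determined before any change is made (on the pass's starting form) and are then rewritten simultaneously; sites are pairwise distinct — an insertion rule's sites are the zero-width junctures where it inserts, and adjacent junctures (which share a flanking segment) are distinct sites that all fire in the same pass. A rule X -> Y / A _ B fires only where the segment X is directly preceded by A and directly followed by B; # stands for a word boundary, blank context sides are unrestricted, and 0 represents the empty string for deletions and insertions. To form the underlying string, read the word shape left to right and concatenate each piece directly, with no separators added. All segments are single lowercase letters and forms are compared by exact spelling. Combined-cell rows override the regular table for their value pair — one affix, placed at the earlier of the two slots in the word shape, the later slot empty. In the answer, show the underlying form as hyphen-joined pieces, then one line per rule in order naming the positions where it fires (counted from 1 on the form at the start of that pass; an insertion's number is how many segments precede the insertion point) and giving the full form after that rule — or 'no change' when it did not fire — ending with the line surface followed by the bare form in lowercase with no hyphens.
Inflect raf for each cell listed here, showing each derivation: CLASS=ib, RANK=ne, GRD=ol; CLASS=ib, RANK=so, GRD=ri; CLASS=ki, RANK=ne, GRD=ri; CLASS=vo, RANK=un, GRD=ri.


cell CLASS=ib, RANK=ne, GRD=ol:
underlying: guv-raf-rov-g
1. 0 -> i / C _ C #: inserts after position(s) 9: guvrafrovig
2. 0 -> a / C _ C: inserts after position(s) 3, 6: guvarafarovig
surface: guvarafarovig

cell CLASS=ib, RANK=so, GRD=ri:
underlying: u-raf-of-g
1. 0 -> i / C _ C #: inserts after position(s) 6: urafofig
2. 0 -> a / C _ C: no change
surface: urafofig

cell CLASS=ki, RANK=ne, GRD=ri:
underlying: guv-raf-of-rva
1. 0 -> i / C _ C #: no change
2. 0 -> a / C _ C: inserts after position(s) 3, 8, 9: guvarafofarava
surface: guvarafofarava

cell CLASS=vo, RANK=un, GRD=ri:
underlying: tir-raf-of-ver
1. 0 -> i / C _ C #: no change
2. 0 -> a / C _ C: inserts after position(s) 3, 8: tirarafofaver
surface: tirarafofaver


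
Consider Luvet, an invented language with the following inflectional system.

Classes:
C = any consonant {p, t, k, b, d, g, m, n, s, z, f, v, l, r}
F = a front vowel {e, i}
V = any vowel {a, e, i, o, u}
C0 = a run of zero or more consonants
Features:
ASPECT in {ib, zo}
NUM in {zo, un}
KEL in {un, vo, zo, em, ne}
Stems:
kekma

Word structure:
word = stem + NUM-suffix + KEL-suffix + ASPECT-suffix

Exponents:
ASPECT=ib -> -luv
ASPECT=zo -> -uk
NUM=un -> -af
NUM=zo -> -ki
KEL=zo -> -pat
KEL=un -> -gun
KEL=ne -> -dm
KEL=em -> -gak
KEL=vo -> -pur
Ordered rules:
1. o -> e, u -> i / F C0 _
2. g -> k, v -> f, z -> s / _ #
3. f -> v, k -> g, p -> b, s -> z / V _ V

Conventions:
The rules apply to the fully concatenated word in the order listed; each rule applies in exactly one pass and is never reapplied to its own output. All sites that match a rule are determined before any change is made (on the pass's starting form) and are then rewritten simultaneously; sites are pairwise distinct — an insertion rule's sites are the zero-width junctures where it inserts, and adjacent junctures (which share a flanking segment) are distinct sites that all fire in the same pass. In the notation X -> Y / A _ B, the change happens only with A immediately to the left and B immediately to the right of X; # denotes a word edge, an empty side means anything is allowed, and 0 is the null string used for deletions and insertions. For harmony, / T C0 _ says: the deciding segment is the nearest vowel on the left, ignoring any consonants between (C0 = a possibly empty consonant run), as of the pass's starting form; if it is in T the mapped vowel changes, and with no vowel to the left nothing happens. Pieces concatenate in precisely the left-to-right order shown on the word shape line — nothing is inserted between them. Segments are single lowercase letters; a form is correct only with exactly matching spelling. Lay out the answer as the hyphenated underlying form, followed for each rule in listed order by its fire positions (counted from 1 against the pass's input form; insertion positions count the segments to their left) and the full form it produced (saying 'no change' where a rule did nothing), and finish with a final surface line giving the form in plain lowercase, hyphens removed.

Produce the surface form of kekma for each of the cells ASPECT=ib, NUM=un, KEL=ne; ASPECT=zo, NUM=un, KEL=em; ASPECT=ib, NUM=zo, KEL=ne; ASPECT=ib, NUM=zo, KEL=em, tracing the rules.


cell ASPECT=ib, NUM=un, KEL=ne:
underlying: kekma-af-dm-luv
1. o -> e, u -> i / F C0 _: no change
2. g -> k, v -> f, z -> s / _ #: fires at position(s) 12: kekmaafdmluf
3. f -> v, k -> g, p -> b, s -> z / V _ V: no change
surface: kekmaafdmluf

cell ASPECT=zo, NUM=un, KEL=em:
underlying: kekma-af-gak-uk
1. o -> e, u -> i / F C0 _: no change
2. g -> k, v -> f, z -> s / _ #: no change
3. f -> v, k -> g, p -> b, s -> z / V _ V: fires at position(s) 10: kekmaafgaguk
surface: kekmaafgaguk

cell ASPECT=ib, NUM=zo, KEL=ne:
underlying: kekma-ki-dm-luv
1. o -> e, u -> i / F C0 _: fires at position(s) 11: kekmakidmliv
2. g -> k, v -> f, z -> s / _ #: fires at position(s) 12: kekmakidmlif
3. f -> v, k -> g, p -> b, s -> z / V _ V: fires at position(s) 6: kekmagidmlif
surface: kekmagidmlif

cell ASPECT=ib, NUM=zo, KEL=em:
underlying: kekma-ki-gak-luv
1. o -> e, u -> i / F C0 _: no change
2. g -> k, v -> f, z -> s / _ #: fires at position(s) 13: kekmakigakluf
3. f -> v, k -> g, p -> b, s -> z / V _ V: fires at position(s) 6: kekmagigakluf
surface: kekmagigakluf


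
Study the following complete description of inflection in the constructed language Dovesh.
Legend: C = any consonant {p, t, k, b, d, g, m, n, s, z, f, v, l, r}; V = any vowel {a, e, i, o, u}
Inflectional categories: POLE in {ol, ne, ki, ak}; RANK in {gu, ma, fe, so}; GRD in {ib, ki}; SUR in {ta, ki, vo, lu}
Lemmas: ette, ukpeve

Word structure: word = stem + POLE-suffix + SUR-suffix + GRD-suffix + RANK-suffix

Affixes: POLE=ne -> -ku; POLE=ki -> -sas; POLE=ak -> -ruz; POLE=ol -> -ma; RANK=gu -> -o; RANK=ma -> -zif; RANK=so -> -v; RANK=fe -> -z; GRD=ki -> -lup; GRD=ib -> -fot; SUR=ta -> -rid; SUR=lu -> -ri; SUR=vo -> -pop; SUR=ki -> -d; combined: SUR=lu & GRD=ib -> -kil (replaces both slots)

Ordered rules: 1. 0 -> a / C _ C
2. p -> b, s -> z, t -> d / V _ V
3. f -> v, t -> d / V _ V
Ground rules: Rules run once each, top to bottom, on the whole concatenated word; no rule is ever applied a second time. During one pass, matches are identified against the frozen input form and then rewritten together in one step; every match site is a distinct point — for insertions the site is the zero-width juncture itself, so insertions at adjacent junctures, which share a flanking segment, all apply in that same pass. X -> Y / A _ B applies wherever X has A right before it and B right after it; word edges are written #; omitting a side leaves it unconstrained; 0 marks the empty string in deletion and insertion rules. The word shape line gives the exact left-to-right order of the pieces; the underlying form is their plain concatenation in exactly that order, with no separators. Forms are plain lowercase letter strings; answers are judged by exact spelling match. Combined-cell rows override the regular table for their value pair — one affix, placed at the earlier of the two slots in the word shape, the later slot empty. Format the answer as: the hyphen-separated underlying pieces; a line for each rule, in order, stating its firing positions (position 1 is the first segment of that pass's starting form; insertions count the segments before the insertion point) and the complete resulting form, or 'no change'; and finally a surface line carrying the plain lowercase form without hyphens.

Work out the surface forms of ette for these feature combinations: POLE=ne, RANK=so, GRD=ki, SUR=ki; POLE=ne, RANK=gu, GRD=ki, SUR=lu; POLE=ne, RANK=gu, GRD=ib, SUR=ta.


cell POLE=ne, RANK=so, GRD=ki, SUR=ki:
underlying: ette-ku-d-lup-v
1. 0 -> a / C _ C: inserts after position(s) 2, 7, 10: etatekudalupav
2. p -> b, s -> z, t -> d / V _ V: fires at position(s) 2, 4, 12: edadekudalubav
3. f -> v, t -> d / V _ V: no change
surface: edadekudalubav

cell POLE=ne, RANK=gu, GRD=ki, SUR=lu:
underlying: ette-ku-ri-lup-o
1. 0 -> a / C _ C: inserts after position(s) 2: etatekurilupo
2. p -> b, s -> z, t -> d / V _ V: fires at position(s) 2, 4, 12: edadekurilubo
3. f -> v, t -> d / V _ V: no change
surface: edadekurilubo

cell POLE=ne, RANK=gu, GRD=ib, SUR=ta:
underlying: ette-ku-rid-fot-o
1. 0 -> a / C _ C: inserts after position(s) 2, 9: etatekuridafoto
2. p -> b, s -> z, t -> d / V _ V: fires at position(s) 2, 4, 14: edadekuridafodo
3. f -> v, t -> d / V _ V: fires at position(s) 12: edadekuridavodo
surface: edadekuridavodo


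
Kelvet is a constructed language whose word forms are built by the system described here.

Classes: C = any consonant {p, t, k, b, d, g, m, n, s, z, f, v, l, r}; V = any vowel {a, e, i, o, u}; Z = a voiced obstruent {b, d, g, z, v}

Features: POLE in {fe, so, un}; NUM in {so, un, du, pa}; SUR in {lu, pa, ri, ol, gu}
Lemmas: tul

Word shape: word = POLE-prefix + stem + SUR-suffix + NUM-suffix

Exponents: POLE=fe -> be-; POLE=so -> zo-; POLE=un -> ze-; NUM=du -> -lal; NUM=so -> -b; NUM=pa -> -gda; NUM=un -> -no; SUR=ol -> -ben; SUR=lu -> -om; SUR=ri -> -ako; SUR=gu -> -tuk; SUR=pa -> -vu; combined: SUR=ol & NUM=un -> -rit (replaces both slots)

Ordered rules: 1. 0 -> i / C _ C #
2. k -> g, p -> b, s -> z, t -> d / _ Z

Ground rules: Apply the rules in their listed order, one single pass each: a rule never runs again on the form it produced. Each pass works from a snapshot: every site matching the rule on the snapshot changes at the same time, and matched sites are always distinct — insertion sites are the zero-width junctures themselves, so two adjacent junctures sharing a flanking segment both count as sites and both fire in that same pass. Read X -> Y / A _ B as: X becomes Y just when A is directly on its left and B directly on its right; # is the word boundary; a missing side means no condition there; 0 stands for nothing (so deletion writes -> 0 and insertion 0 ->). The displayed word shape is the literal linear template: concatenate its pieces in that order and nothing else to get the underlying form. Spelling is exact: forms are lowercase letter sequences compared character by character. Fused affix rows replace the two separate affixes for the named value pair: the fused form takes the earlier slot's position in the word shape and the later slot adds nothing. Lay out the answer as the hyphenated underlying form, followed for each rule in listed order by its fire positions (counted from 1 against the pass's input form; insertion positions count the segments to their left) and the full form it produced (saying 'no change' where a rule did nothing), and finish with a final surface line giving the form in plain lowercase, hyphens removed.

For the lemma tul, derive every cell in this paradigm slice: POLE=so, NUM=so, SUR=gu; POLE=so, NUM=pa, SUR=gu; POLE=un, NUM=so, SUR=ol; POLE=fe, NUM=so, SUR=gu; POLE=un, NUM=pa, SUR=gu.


cell POLE=so, NUM=so, SUR=gu:
underlying: zo-tul-tuk-b
1. 0 -> i / C _ C #: inserts after position(s) 8: zotultukib
2. k -> g, p -> b, s -> z, t -> d / _ Z: no change
surface: zotultukib

cell POLE=so, NUM=pa, SUR=gu:
underlying: zo-tul-tuk-gda
1. 0 -> i / C _ C #: no change
2. k -> g, p -> b, s -> z, t -> d / _ Z: fires at position(s) 8: zotultuggda
surface: zotultuggda

cell POLE=un, NUM=so, SUR=ol:
underlying: ze-tul-ben-b
1. 0 -> i / C _ C #: inserts after position(s) 8: zetulbenib
2. k -> g, p -> b, s -> z, t -> d / _ Z: no change
surface: zetulbenib

cell POLE=fe, NUM=so, SUR=gu:
underlying: be-tul-tuk-b
1. 0 -> i / C _ C #: inserts after position(s) 8: betultukib
2. k -> g, p -> b, s -> z, t -> d / _ Z: no change
surface: betultukib

cell POLE=un, NUM=pa, SUR=gu:
underlying: ze-tul-tuk-gda
1. 0 -> i / C _ C #: no change
2. k -> g, p -> b, s -> z, t -> d / _ Z: fires at position(s) 8: zetultuggda
surface: zetultuggda


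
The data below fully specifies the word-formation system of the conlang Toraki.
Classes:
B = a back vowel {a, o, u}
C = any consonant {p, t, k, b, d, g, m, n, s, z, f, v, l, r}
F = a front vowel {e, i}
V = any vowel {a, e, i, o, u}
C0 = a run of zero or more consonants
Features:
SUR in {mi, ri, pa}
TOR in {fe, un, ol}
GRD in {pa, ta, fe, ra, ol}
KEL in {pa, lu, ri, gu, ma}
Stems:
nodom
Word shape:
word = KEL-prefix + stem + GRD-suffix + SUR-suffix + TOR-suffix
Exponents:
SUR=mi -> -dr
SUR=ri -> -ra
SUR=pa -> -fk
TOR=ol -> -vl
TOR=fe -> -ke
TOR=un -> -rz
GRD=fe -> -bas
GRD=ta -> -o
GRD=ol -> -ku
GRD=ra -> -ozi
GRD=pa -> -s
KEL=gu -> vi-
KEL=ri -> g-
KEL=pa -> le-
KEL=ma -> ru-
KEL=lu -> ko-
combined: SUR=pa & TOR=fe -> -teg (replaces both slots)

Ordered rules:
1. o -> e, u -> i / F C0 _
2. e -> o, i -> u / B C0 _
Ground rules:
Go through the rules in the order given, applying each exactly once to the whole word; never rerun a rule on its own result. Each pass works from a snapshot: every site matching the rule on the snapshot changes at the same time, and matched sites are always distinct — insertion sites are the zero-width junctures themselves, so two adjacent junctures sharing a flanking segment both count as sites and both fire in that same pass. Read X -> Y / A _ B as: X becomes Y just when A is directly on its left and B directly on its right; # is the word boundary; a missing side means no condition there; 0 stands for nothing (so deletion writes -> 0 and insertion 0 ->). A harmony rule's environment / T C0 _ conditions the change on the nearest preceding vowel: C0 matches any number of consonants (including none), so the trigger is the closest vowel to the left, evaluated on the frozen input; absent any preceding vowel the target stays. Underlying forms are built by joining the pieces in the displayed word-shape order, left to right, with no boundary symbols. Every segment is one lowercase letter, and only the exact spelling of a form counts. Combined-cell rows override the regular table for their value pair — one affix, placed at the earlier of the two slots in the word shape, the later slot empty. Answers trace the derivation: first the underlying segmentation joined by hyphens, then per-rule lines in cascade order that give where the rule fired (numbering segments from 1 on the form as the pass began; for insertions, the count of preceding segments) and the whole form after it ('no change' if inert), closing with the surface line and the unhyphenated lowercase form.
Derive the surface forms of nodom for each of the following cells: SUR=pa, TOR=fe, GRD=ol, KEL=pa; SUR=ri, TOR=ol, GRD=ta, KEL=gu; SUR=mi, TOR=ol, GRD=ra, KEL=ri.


cell SUR=pa, TOR=fe, GRD=ol, KEL=pa:
underlying: le-nodom-ku-teg
1. o -> e, u -> i / F C0 _: fires at position(s) 4: lenedomkuteg
2. e -> o, i -> u / B C0 _: fires at position(s) 11: lenedomkutog
surface: lenedomkutog

cell SUR=ri, TOR=ol, GRD=ta, KEL=gu:
underlying: vi-nodom-o-ra-vl
1. o -> e, u -> i / F C0 _: fires at position(s) 4: vinedomoravl
2. e -> o, i -> u / B C0 _: no change
surface: vinedomoravl

cell SUR=mi, TOR=ol, GRD=ra, KEL=ri:
underlying: g-nodom-ozi-dr-vl
1. o -> e, u -> i / F C0 _: no change
2. e -> o, i -> u / B C0 _: fires at position(s) 9: gnodomozudrvl
surface: gnodomozudrvl


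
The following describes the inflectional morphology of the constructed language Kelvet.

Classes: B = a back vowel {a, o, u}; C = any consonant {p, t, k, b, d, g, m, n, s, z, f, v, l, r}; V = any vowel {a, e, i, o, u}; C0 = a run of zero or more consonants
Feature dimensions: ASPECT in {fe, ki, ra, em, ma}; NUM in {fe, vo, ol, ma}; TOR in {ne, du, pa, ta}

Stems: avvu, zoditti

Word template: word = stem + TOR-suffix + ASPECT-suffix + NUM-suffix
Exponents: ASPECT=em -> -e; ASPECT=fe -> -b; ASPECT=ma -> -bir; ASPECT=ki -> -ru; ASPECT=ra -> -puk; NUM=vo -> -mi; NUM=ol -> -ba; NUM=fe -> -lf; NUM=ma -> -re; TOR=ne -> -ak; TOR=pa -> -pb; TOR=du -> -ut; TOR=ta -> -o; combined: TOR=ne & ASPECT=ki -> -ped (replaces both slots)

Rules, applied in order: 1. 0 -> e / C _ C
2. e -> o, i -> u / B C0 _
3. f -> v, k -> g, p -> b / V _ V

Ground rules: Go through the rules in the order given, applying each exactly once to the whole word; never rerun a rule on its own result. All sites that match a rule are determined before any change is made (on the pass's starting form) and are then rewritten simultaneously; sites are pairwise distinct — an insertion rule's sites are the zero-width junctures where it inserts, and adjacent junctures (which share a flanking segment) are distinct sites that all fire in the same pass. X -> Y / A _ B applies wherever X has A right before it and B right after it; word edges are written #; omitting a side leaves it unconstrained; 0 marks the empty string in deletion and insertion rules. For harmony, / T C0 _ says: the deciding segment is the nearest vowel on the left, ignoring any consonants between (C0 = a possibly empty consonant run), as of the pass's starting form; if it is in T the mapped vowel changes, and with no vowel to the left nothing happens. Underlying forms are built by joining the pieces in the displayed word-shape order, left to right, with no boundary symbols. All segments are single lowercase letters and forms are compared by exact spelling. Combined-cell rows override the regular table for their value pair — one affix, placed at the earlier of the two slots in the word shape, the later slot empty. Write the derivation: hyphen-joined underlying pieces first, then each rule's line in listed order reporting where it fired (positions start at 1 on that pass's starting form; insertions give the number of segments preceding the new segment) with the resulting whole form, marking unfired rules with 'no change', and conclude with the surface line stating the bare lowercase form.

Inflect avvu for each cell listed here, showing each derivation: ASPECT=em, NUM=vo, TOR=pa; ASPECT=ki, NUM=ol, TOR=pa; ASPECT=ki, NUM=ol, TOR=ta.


cell ASPECT=em, NUM=vo, TOR=pa:
underlying: avvu-pb-e-mi
1. 0 -> e / C _ C: inserts after position(s) 2, 5: avevupebemi
2. e -> o, i -> u / B C0 _: fires at position(s) 3, 7: avovupobemi
3. f -> v, k -> g, p -> b / V _ V: fires at position(s) 6: avovubobemi
surface: avovubobemi

cell ASPECT=ki, NUM=ol, TOR=pa:
underlying: avvu-pb-ru-ba
1. 0 -> e / C _ C: inserts after position(s) 2, 5, 6: avevupeberuba
2. e -> o, i -> u / B C0 _: fires at position(s) 3, 7: avovupoberuba
3. f -> v, k -> g, p -> b / V _ V: fires at position(s) 6: avovuboberuba
surface: avovuboberuba

cell ASPECT=ki, NUM=ol, TOR=ta:
underlying: avvu-o-ru-ba
1. 0 -> e / C _ C: inserts after position(s) 2: avevuoruba
2. e -> o, i -> u / B C0 _: fires at position(s) 3: avovuoruba
3. f -> v, k -> g, p -> b / V _ V: no change
surface: avovuoruba


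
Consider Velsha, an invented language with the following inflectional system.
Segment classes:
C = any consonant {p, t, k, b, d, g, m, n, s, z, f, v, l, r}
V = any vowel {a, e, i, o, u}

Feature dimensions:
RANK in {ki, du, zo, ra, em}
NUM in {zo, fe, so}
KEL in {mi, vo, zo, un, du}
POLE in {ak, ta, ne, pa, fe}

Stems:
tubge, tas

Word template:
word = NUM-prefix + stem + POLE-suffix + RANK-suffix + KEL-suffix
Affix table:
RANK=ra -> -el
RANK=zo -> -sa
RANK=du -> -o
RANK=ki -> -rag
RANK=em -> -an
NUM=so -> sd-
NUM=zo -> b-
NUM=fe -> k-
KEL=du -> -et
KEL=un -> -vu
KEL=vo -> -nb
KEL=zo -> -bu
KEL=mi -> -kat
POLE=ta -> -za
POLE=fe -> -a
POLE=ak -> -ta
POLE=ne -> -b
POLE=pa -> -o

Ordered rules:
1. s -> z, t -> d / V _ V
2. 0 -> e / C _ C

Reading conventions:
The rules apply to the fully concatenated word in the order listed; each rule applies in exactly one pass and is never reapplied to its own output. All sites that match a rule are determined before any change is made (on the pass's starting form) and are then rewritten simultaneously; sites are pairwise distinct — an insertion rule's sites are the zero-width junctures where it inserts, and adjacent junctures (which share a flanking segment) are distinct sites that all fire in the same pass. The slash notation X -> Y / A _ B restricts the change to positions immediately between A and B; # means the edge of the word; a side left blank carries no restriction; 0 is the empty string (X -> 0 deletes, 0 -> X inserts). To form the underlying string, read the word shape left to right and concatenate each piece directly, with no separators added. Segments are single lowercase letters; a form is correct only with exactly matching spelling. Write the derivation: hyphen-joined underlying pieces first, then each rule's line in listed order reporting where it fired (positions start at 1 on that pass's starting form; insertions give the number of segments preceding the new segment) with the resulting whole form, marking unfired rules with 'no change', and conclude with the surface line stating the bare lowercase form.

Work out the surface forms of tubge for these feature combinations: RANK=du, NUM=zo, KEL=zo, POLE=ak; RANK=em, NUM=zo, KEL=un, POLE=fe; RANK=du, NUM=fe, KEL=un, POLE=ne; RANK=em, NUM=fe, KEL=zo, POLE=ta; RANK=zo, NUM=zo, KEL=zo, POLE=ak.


cell RANK=du, NUM=zo, KEL=zo, POLE=ak:
underlying: b-tubge-ta-o-bu
1. s -> z, t -> d / V _ V: fires at position(s) 7: btubgedaobu
2. 0 -> e / C _ C: inserts after position(s) 1, 4: betubegedaobu
surface: betubegedaobu

cell RANK=em, NUM=zo, KEL=un, POLE=fe:
underlying: b-tubge-a-an-vu
1. s -> z, t -> d / V _ V: no change
2. 0 -> e / C _ C: inserts after position(s) 1, 4, 9: betubegeaanevu
surface: betubegeaanevu

cell RANK=du, NUM=fe, KEL=un, POLE=ne:
underlying: k-tubge-b-o-vu
1. s -> z, t -> d / V _ V: no change
2. 0 -> e / C _ C: inserts after position(s) 1, 4: ketubegebovu
surface: ketubegebovu

cell RANK=em, NUM=fe, KEL=zo, POLE=ta:
underlying: k-tubge-za-an-bu
1. s -> z, t -> d / V _ V: no change
2. 0 -> e / C _ C: inserts after position(s) 1, 4, 10: ketubegezaanebu
surface: ketubegezaanebu

cell RANK=zo, NUM=zo, KEL=zo, POLE=ak:
underlying: b-tubge-ta-sa-bu
1. s -> z, t -> d / V _ V: fires at position(s) 7, 9: btubgedazabu
2. 0 -> e / C _ C: inserts after position(s) 1, 4: betubegedazabu
surface: betubegedazabu


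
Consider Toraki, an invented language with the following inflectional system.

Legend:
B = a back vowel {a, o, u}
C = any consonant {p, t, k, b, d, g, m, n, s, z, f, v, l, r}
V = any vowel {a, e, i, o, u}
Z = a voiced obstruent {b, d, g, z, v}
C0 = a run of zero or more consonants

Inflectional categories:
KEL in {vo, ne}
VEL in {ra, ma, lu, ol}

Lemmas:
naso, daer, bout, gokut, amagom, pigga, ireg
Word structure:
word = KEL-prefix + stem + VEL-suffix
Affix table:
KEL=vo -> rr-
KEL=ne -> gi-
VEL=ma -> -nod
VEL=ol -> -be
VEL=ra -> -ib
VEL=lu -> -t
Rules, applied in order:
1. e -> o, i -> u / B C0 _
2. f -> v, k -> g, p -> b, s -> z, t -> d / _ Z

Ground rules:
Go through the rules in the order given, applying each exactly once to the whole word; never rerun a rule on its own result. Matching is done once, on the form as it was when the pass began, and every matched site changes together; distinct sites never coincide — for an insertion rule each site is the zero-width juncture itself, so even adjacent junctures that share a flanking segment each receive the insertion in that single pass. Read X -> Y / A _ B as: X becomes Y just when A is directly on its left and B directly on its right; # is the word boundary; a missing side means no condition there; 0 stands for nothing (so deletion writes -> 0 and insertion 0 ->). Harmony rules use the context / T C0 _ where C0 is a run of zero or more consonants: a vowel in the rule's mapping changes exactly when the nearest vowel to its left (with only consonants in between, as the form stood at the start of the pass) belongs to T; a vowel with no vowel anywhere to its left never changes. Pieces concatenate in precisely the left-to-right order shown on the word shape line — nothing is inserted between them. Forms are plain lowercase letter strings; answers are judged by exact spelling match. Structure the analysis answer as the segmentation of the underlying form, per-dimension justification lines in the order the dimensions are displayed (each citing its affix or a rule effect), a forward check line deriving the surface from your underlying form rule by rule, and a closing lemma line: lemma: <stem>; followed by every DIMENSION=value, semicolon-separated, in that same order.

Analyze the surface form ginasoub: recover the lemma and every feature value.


underlying: gi-naso-ib
KEL=ne - signalled by the affix gi-
VEL=ra - signalled by the affix -ib
check: ginasoib -> ginasoub -> ginasoub
lemma: naso; KEL=ne; VEL=ra


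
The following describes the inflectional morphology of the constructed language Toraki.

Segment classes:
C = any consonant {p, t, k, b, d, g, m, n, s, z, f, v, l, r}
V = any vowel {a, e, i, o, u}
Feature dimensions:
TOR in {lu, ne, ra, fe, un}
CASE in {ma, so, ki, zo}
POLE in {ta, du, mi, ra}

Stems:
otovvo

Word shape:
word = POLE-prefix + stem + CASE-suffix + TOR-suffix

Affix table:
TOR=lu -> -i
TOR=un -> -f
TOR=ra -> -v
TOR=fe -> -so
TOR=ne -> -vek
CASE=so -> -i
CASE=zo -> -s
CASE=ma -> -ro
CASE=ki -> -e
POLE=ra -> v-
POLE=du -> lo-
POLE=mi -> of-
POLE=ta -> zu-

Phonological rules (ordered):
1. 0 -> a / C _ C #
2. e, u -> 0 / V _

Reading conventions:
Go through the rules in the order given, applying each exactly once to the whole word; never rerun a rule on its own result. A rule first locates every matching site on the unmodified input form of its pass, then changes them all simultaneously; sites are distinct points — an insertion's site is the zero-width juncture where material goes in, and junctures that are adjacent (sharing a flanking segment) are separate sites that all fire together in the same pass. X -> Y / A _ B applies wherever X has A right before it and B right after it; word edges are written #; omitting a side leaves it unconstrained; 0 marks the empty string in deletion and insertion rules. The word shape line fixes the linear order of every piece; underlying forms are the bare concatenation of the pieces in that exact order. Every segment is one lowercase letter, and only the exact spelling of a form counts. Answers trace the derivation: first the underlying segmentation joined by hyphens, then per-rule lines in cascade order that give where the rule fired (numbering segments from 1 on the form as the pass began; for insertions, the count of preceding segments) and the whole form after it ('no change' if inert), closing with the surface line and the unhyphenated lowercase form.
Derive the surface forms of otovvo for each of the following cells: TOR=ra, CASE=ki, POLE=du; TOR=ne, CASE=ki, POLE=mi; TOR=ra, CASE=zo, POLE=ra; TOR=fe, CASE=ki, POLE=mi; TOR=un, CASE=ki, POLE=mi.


cell TOR=ra, CASE=ki, POLE=du:
underlying: lo-otovvo-e-v
1. 0 -> a / C _ C #: no change
2. e, u -> 0 / V _: fires at position(s) 9: lootovvov
surface: lootovvov

cell TOR=ne, CASE=ki, POLE=mi:
underlying: of-otovvo-e-vek
1. 0 -> a / C _ C #: no change
2. e, u -> 0 / V _: fires at position(s) 9: ofotovvovek
surface: ofotovvovek

cell TOR=ra, CASE=zo, POLE=ra:
underlying: v-otovvo-s-v
1. 0 -> a / C _ C #: inserts after position(s) 8: votovvosav
2. e, u -> 0 / V _: no change
surface: votovvosav

cell TOR=fe, CASE=ki, POLE=mi:
underlying: of-otovvo-e-so
1. 0 -> a / C _ C #: no change
2. e, u -> 0 / V _: fires at position(s) 9: ofotovvoso
surface: ofotovvoso

cell TOR=un, CASE=ki, POLE=mi:
underlying: of-otovvo-e-f
1. 0 -> a / C _ C #: no change
2. e, u -> 0 / V _: fires at position(s) 9: ofotovvof
surface: ofotovvof


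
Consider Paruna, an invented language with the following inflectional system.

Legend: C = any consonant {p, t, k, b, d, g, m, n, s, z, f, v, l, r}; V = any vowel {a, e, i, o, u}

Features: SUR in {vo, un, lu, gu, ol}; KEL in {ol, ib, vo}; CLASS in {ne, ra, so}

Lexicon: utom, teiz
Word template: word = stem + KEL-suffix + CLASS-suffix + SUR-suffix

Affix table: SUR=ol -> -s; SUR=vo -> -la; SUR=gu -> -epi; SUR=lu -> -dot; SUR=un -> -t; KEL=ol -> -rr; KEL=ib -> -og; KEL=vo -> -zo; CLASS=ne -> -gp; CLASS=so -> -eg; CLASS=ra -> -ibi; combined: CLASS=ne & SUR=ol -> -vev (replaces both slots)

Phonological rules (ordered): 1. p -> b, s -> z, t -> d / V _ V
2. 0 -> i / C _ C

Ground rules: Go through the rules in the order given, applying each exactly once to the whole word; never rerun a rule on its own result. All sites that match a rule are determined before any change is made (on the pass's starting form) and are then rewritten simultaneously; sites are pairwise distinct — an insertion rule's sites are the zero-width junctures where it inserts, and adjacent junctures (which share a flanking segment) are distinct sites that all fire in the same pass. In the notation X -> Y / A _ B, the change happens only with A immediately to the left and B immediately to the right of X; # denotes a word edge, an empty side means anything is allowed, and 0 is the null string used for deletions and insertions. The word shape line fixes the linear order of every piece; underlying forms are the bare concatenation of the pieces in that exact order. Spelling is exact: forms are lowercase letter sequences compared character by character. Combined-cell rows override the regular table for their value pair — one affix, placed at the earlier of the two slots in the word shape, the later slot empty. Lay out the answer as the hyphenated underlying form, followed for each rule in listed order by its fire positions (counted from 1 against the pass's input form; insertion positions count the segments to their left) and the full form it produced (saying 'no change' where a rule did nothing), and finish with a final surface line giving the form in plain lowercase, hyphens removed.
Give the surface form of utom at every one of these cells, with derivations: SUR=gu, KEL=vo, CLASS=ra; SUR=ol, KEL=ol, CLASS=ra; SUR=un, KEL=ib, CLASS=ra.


cell SUR=gu, KEL=vo, CLASS=ra:
underlying: utom-zo-ibi-epi
1. p -> b, s -> z, t -> d / V _ V: fires at position(s) 2, 11: udomzoibiebi
2. 0 -> i / C _ C: inserts after position(s) 4: udomizoibiebi
surface: udomizoibiebi

cell SUR=ol, KEL=ol, CLASS=ra:
underlying: utom-rr-ibi-s
1. p -> b, s -> z, t -> d / V _ V: fires at position(s) 2: udomrribis
2. 0 -> i / C _ C: inserts after position(s) 4, 5: udomiriribis
surface: udomiriribis

cell SUR=un, KEL=ib, CLASS=ra:
underlying: utom-og-ibi-t
1. p -> b, s -> z, t -> d / V _ V: fires at position(s) 2: udomogibit
2. 0 -> i / C _ C: no change
surface: udomogibit
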